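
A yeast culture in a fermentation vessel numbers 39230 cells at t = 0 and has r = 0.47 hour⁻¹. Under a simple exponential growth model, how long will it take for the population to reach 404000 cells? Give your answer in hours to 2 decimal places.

4.96 hours

Set N₀·e^(rt) = 404000: e^(0.47·t) = 404000/39230 = 10.298.
0.47·t = ln(10.298) = 2.332, so t = 2.332/0.47 = 4.9616.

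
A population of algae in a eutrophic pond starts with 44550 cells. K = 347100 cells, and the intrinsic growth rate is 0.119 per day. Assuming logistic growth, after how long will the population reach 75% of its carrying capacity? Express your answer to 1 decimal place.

A = (K − N₀)/N₀ = (347100 − 44550)/44550 = 6.7912.
Solve 347100/(1 + 6.7912·e^(−0.119t)) = 260325: 1 + 6.7912·e^(−0.119t) = 1.3333, so e^(−0.119t) = 0.0490828.
−0.119·t = ln(0.0490828) = -3.0142, so t = 3.0142/0.119 = 25.33.

25.3 days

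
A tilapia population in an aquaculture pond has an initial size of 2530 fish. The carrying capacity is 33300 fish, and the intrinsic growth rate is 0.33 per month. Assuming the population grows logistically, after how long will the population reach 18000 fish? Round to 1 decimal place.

A = (K − N₀)/N₀ = (33300 − 2530)/2530 = 12.162.
Solve 33300/(1 + 12.162·e^(−0.33t)) = 18000: 1 + 12.162·e^(−0.33t) = 1.85, so e^(−0.33t) = 0.0698895.
−0.33·t = ln(0.0698895) = -2.6608, so t = 2.6608/0.33 = 8.0632.

8.1 months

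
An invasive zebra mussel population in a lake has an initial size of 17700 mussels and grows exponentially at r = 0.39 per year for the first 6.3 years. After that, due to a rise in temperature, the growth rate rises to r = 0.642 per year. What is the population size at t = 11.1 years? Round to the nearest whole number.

4501494 mussels

Phase 1: N(6.3) = 17700·e^(0.39×6.3) = 17700·e^2.457 = 206555.
Phase 2 runs for 11.1 − 6.3 = 4.8 years at r = 0.642.
N(11.1) = 206555·e^(0.642×4.8) = 206555·e^3.082 = 4.501494×10^6.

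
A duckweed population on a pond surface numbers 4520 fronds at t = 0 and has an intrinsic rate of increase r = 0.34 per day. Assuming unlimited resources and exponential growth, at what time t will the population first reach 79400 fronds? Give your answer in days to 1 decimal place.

8.4 days

Set N₀·e^(rt) = 79400: e^(0.34·t) = 79400/4520 = 17.566.
0.34·t = ln(17.566) = 2.866, so t = 2.866/0.34 = 8.4294.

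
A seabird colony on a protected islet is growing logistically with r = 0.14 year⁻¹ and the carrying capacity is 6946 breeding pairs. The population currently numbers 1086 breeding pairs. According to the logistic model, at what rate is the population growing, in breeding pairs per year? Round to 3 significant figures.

128 breeding pairs per year

dN/dt = rN(1 − N/K) = 0.14 × 1086 × (1 − 1086/6946).
1 − 1086/6946 = 0.84365; dN/dt = 0.14 × 1086 × 0.84365 = 128.27.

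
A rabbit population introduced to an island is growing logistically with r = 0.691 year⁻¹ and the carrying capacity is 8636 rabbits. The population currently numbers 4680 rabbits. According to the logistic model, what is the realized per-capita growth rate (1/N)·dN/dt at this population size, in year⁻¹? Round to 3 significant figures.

(1/N)·dN/dt = r(1 − N/K) = 0.691 × (1 − 4680/8636).
= 0.691 × 0.45808 = 0.31653.

0.317 per year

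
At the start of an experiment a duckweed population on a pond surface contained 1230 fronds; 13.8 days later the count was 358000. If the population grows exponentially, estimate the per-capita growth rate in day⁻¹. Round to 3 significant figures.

From N(t) = N₀·e^(rt): e^(r·13.8) = 358000/1230 = 291.06.
r·13.8 = ln(291.06) = 5.6735, so r = 5.6735/13.8 = 0.41112.

0.411 per day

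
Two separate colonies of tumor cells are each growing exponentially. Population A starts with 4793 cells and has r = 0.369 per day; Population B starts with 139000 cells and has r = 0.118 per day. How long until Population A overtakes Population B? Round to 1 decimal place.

Set 4793·e^(0.369t) = 139000·e^(0.118t).
e^((0.369 − 0.118)t) = 139000/4793 → e^(0.251·t) = 29.001.
0.251·t = ln(29.001) = 3.3673, so t = 3.3673/0.251 = 13.416.

13.4 days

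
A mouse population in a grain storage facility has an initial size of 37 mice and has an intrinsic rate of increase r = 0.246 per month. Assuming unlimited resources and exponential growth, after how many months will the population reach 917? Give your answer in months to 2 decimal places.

13.05 months

Set N₀·e^(rt) = 917: e^(0.246·t) = 917/37 = 24.784.
0.246·t = ln(24.784) = 3.2102, so t = 3.2102/0.246 = 13.05.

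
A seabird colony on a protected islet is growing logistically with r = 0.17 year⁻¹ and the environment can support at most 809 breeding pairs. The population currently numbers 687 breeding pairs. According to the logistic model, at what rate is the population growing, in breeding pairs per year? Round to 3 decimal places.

dN/dt = rN(1 − N/K) = 0.17 × 687 × (1 − 687/809).
1 − 687/809 = 0.1508; dN/dt = 0.17 × 687 × 0.1508 = 17.612.

17.612 breeding pairs per year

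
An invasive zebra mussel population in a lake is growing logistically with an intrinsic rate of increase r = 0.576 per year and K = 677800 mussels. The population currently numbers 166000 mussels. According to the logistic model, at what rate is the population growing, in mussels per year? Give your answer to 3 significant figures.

dN/dt = rN(1 − N/K) = 0.576 × 166000 × (1 − 166000/677800).
1 − 166000/677800 = 0.75509; dN/dt = 0.576 × 166000 × 0.75509 = 72199.

72200 mussels per year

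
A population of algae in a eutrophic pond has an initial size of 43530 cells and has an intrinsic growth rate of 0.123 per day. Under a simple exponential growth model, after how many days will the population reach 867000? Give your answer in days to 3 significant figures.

24.3 days

Set N₀·e^(rt) = 867000: e^(0.123·t) = 867000/43530 = 19.917.
0.123·t = ln(19.917) = 2.9916, so t = 2.9916/0.123 = 24.322.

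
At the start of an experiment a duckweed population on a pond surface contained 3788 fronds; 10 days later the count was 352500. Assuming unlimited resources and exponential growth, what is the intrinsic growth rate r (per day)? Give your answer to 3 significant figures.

From N(t) = N₀·e^(rt): e^(r·10) = 352500/3788 = 93.057.
r·10 = ln(93.057) = 4.5332, so r = 4.5332/10 = 0.45332.

0.453 per day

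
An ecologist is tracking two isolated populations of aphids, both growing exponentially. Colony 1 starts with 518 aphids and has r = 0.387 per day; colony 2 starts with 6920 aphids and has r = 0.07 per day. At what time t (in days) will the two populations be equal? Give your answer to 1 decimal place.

Set 518·e^(0.387t) = 6920·e^(0.07t).
e^((0.387 − 0.07)t) = 6920/518 → e^(0.317·t) = 13.359.
0.317·t = ln(13.359) = 2.5922, so t = 2.5922/0.317 = 8.1773.

8.2 days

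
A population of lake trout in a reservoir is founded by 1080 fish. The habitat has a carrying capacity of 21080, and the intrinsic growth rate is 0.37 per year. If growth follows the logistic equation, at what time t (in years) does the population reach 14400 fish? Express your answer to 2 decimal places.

A = (K − N₀)/N₀ = (21080 − 1080)/1080 = 18.519.
Solve 21080/(1 + 18.519·e^(−0.37t)) = 14400: 1 + 18.519·e^(−0.37t) = 1.4639, so e^(−0.37t) = 0.02505.
−0.37·t = ln(0.02505) = -3.6869, so t = 3.6869/0.37 = 9.9645.

9.96 years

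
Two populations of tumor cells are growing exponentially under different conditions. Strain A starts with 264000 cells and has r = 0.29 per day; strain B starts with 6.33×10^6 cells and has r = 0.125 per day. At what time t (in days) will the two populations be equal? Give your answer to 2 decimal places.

19.26 days

Set 264000·e^(0.29t) = 6.33×10^6·e^(0.125t).
e^((0.29 − 0.125)t) = 6.33×10^6/264000 → e^(0.165·t) = 23.977.
0.165·t = ln(23.977) = 3.1771, so t = 3.1771/0.165 = 19.255.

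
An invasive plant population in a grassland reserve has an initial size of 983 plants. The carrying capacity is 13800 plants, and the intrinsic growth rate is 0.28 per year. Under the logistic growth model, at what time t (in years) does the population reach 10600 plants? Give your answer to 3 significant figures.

13.4 years

A = (K − N₀)/N₀ = (13800 − 983)/983 = 13.039.
Solve 13800/(1 + 13.039·e^(−0.28t)) = 10600: 1 + 13.039·e^(−0.28t) = 1.3019, so e^(−0.28t) = 0.0231532.
−0.28·t = ln(0.0231532) = -3.7656, so t = 3.7656/0.28 = 13.449.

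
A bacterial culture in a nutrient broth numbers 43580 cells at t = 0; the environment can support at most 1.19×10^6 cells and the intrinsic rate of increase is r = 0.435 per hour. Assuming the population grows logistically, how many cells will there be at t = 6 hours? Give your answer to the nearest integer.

A = (K − N₀)/N₀ = (1.19×10^6 − 43580)/43580 = 26.306.
N(t) = K/(1 + A·e^(−rt)) = 1.19×10^6/(1 + 26.306×e^(−0.435×6)).
e^(−2.61) = 0.073535; denominator = 1 + 26.306×0.073535 = 2.9344.
N = 1.19×10^6/2.9344 = 405533.

405533 cells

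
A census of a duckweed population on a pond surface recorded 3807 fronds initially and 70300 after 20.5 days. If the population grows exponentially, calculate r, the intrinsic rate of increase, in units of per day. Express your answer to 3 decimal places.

From N(t) = N₀·e^(rt): e^(r·20.5) = 70300/3807 = 18.466.
r·20.5 = ln(18.466) = 2.9159, so r = 2.9159/20.5 = 0.14224.

0.142 per day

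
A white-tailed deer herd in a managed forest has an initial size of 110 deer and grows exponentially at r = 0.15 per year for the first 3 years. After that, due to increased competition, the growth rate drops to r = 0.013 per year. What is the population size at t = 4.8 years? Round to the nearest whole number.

Phase 1: N(3) = 110·e^(0.15×3) = 110·e^0.45 = 172.514.
Phase 2 runs for 4.8 − 3 = 1.8 years at r = 0.013.
N(4.8) = 172.514·e^(0.013×1.8) = 172.514·e^0.0234 = 176.599.

177 deer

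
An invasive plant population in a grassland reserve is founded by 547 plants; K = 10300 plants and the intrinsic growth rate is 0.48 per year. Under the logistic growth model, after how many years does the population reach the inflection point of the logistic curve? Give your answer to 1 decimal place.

Logistic growth is fastest at N = K/2 = 5150.
A = (K − N₀)/N₀ = 17.83. Set K/(1 + A·e^(−rt)) = K/2 → A·e^(−rt) = 1.
e^(−0.48t) = 1/17.83 = 0.0560853, so t = ln(17.83)/0.48 = 2.8809/0.48 = 6.0018.

6.0 years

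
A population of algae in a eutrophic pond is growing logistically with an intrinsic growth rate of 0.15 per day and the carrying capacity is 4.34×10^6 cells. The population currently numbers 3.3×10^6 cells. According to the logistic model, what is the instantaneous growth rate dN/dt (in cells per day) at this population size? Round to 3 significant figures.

119000 cells per day

dN/dt = rN(1 − N/K) = 0.15 × 3.3×10^6 × (1 − 3.3×10^6/4.34×10^6).
1 − 3.3×10^6/4.34×10^6 = 0.23963; dN/dt = 0.15 × 3.3×10^6 × 0.23963 = 1.18618×10^5.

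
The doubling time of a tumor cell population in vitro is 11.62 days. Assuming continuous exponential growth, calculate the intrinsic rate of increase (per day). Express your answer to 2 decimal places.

r = ln(2)/t_d = 0.6931/11.62 = 0.059651.

0.06 per day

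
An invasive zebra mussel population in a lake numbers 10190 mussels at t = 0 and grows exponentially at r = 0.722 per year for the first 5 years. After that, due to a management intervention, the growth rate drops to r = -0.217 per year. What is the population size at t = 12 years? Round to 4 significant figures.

Phase 1: N(5) = 10190·e^(0.722×5) = 10190·e^3.61 = 376684.
Phase 2 runs for 12 − 5 = 7 years at r = -0.217.
N(12) = 376684·e^(-0.217×7) = 376684·e^-1.519 = 82467.7.

82470 mussels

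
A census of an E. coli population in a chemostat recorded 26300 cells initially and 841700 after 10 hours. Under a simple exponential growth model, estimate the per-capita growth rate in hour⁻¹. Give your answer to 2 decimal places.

From N(t) = N₀·e^(rt): e^(r·10) = 841700/26300 = 32.004.
r·10 = ln(32.004) = 3.4659, so r = 3.4659/10 = 0.34659.

0.35 per hour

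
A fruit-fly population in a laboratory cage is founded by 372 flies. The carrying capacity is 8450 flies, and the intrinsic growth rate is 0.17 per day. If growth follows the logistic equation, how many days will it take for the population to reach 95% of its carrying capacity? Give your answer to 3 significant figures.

35.4 days

A = (K − N₀)/N₀ = (8450 − 372)/372 = 21.715.
Solve 8450/(1 + 21.715·e^(−0.17t)) = 8027.5: 1 + 21.715·e^(−0.17t) = 1.0526, so e^(−0.17t) = 0.00242374.
−0.17·t = ln(0.00242374) = -6.0224, so t = 6.0224/0.17 = 35.426.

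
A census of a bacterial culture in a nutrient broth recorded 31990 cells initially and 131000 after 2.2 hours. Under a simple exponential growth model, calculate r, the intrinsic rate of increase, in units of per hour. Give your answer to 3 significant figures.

0.641 per hour

From N(t) = N₀·e^(rt): e^(r·2.2) = 131000/31990 = 4.095.
r·2.2 = ln(4.095) = 1.4098, so r = 1.4098/2.2 = 0.64081.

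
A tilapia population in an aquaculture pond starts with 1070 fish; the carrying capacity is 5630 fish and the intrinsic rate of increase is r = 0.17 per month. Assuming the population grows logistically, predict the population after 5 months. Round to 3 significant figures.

A = (K − N₀)/N₀ = (5630 − 1070)/1070 = 4.2617.
N(t) = K/(1 + A·e^(−rt)) = 5630/(1 + 4.2617×e^(−0.17×5)).
e^(−0.85) = 0.42741; denominator = 1 + 4.2617×0.42741 = 2.8215.
N = 5630/2.8215 = 1995.39.

2000 fish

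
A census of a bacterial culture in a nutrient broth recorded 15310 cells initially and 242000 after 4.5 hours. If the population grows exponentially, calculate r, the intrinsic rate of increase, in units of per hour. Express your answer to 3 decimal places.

0.613 per hour

From N(t) = N₀·e^(rt): e^(r·4.5) = 242000/15310 = 15.807.
r·4.5 = ln(15.807) = 2.7604, so r = 2.7604/4.5 = 0.61343.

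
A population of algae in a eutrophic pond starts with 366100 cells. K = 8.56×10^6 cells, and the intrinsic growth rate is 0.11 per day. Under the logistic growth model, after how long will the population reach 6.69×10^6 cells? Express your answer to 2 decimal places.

A = (K − N₀)/N₀ = (8.56×10^6 − 366100)/366100 = 22.382.
Solve 8.56×10^6/(1 + 22.382·e^(−0.11t)) = 6.69×10^6: 1 + 22.382·e^(−0.11t) = 1.2795, so e^(−0.11t) = 0.0124889.
−0.11·t = ln(0.0124889) = -4.3829, so t = 4.3829/0.11 = 39.845.

39.84 days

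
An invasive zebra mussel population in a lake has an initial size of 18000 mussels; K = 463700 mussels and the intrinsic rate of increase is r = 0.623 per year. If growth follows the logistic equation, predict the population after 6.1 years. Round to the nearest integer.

A = (K − N₀)/N₀ = (463700 − 18000)/18000 = 24.761.
N(t) = K/(1 + A·e^(−rt)) = 463700/(1 + 24.761×e^(−0.623×6.1)).
e^(−3.8) = 0.022364; denominator = 1 + 24.761×0.022364 = 1.5538.
N = 463700/1.5538 = 298438.

298438 mussels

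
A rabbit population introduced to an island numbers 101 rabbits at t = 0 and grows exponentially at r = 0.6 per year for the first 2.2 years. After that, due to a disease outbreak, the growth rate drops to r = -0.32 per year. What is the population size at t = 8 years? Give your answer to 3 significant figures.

Phase 1: N(2.2) = 101·e^(0.6×2.2) = 101·e^1.32 = 378.086.
Phase 2 runs for 8 − 2.2 = 5.8 years at r = -0.32.
N(8) = 378.086·e^(-0.32×5.8) = 378.086·e^-1.856 = 59.0935.

59.1 rabbits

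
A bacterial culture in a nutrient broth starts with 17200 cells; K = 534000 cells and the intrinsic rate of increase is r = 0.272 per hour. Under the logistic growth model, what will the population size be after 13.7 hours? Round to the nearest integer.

309834 cells

A = (K − N₀)/N₀ = (534000 − 17200)/17200 = 30.047.
N(t) = K/(1 + A·e^(−rt)) = 534000/(1 + 30.047×e^(−0.272×13.7)).
e^(−3.726) = 0.024079; denominator = 1 + 30.047×0.024079 = 1.7235.
N = 534000/1.7235 = 309834.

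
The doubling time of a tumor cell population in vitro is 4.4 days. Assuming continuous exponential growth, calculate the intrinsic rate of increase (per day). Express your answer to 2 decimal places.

r = ln(2)/t_d = 0.6931/4.4 = 0.15753.

0.16 per day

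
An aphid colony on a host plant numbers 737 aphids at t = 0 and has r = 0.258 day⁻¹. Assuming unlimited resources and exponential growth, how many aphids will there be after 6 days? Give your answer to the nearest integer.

3465 aphids

N(t) = N₀·e^(rt) = 737 × e^(0.258×6) = 737 × e^1.548.
e^1.548 ≈ 4.7021, so N ≈ 737 × 4.7021 = 3465.42.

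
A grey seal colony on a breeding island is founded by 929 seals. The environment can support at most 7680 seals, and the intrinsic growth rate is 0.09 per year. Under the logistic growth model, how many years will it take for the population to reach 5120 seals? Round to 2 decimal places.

29.74 years

A = (K − N₀)/N₀ = (7680 − 929)/929 = 7.267.
Solve 7680/(1 + 7.267·e^(−0.09t)) = 5120: 1 + 7.267·e^(−0.09t) = 1.5, so e^(−0.09t) = 0.0688046.
−0.09·t = ln(0.0688046) = -2.6765, so t = 2.6765/0.09 = 29.739.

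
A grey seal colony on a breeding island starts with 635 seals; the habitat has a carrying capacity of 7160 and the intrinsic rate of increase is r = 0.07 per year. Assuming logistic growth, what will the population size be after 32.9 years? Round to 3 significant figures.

3530 seals

A = (K − N₀)/N₀ = (7160 − 635)/635 = 10.276.
N(t) = K/(1 + A·e^(−rt)) = 7160/(1 + 10.276×e^(−0.07×32.9)).
e^(−2.303) = 0.099959; denominator = 1 + 10.276×0.099959 = 2.0271.
N = 7160/2.0271 = 3532.08.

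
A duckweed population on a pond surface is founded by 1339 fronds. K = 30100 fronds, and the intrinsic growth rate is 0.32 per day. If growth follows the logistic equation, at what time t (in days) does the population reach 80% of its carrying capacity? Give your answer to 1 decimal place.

A = (K − N₀)/N₀ = (30100 − 1339)/1339 = 21.479.
Solve 30100/(1 + 21.479·e^(−0.32t)) = 24080: 1 + 21.479·e^(−0.32t) = 1.25, so e^(−0.32t) = 0.011639.
−0.32·t = ln(0.011639) = -4.4534, so t = 4.4534/0.32 = 13.917.

13.9 days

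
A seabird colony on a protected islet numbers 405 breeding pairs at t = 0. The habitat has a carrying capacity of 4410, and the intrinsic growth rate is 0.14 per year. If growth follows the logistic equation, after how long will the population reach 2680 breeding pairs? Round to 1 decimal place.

A = (K − N₀)/N₀ = (4410 − 405)/405 = 9.8889.
Solve 4410/(1 + 9.8889·e^(−0.14t)) = 2680: 1 + 9.8889·e^(−0.14t) = 1.6455, so e^(−0.14t) = 0.0652775.
−0.14·t = ln(0.0652775) = -2.7291, so t = 2.7291/0.14 = 19.494.

19.5 years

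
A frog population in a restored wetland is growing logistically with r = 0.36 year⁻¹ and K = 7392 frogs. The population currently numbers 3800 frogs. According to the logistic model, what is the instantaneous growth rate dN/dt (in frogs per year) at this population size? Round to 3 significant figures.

dN/dt = rN(1 − N/K) = 0.36 × 3800 × (1 − 3800/7392).
1 − 3800/7392 = 0.48593; dN/dt = 0.36 × 3800 × 0.48593 = 664.75.

665 frogs per year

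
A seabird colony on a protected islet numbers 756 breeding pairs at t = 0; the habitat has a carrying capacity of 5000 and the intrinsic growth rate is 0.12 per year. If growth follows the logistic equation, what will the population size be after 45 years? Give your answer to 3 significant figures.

4880 breeding pairs

A = (K − N₀)/N₀ = (5000 − 756)/756 = 5.6138.
N(t) = K/(1 + A·e^(−rt)) = 5000/(1 + 5.6138×e^(−0.12×45)).
e^(−5.4) = 0.0045166; denominator = 1 + 5.6138×0.0045166 = 1.0254.
N = 5000/1.0254 = 4876.36.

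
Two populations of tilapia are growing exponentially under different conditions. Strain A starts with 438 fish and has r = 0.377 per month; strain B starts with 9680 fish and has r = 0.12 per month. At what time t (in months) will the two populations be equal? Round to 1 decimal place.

12.0 months

Set 438·e^(0.377t) = 9680·e^(0.12t).
e^((0.377 − 0.12)t) = 9680/438 → e^(0.257·t) = 22.1.
0.257·t = ln(22.1) = 3.0956, so t = 3.0956/0.257 = 12.045.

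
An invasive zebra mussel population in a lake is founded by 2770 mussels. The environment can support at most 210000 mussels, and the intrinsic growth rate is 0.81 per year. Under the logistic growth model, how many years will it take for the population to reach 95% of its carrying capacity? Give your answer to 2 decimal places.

A = (K − N₀)/N₀ = (210000 − 2770)/2770 = 74.812.
Solve 210000/(1 + 74.812·e^(−0.81t)) = 199500: 1 + 74.812·e^(−0.81t) = 1.0526, so e^(−0.81t) = 0.000703515.
−0.81·t = ln(0.000703515) = -7.2594, so t = 7.2594/0.81 = 8.9622.

8.96 years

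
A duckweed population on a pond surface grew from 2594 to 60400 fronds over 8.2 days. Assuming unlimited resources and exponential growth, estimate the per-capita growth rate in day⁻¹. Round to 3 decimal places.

0.384 per day

From N(t) = N₀·e^(rt): e^(r·8.2) = 60400/2594 = 23.285.
r·8.2 = ln(23.285) = 3.1478, so r = 3.1478/8.2 = 0.38388.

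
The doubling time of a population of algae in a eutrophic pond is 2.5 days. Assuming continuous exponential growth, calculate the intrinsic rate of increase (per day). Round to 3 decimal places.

r = ln(2)/t_d = 0.6931/2.5 = 0.27726.

0.277 per day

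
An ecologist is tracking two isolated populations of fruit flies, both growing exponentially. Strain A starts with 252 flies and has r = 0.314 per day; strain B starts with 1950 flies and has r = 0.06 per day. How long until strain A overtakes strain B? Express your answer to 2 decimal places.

Set 252·e^(0.314t) = 1950·e^(0.06t).
e^((0.314 − 0.06)t) = 1950/252 → e^(0.254·t) = 7.7381.
0.254·t = ln(7.7381) = 2.0462, so t = 2.0462/0.254 = 8.0557.

8.06 days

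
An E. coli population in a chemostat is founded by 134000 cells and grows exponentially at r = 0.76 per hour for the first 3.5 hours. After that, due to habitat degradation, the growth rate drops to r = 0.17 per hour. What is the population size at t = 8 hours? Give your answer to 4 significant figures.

4117000 cells

Phase 1: N(3.5) = 134000·e^(0.76×3.5) = 134000·e^2.66 = 1.915703×10^6.
Phase 2 runs for 8 − 3.5 = 4.5 hours at r = 0.17.
N(8) = 1.915703×10^6·e^(0.17×4.5) = 1.915703×10^6·e^0.765 = 4.116834×10^6.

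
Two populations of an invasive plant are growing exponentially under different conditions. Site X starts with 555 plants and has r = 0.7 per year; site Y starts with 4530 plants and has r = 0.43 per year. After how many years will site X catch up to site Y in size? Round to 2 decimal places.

Set 555·e^(0.7t) = 4530·e^(0.43t).
e^((0.7 − 0.43)t) = 4530/555 → e^(0.27·t) = 8.1622.
0.27·t = ln(8.1622) = 2.0995, so t = 2.0995/0.27 = 7.776.

7.78 years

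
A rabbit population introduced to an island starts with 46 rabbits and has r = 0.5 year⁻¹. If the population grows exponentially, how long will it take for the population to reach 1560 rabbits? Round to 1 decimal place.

7.0 years

Set N₀·e^(rt) = 1560: e^(0.5·t) = 1560/46 = 33.913.
0.5·t = ln(33.913) = 3.5238, so t = 3.5238/0.5 = 7.0476.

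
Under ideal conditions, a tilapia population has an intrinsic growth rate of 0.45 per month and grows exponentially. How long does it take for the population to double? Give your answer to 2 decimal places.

Doubling time t_d = ln(2)/r = 0.6931/0.45 = 1.5403.

1.54 months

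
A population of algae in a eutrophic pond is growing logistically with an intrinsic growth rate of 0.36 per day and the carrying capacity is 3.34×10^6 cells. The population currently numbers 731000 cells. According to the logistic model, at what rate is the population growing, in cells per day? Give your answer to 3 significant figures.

206000 cells per day

dN/dt = rN(1 − N/K) = 0.36 × 731000 × (1 − 731000/3.34×10^6).
1 − 731000/3.34×10^6 = 0.78114; dN/dt = 0.36 × 731000 × 0.78114 = 2.05564×10^5.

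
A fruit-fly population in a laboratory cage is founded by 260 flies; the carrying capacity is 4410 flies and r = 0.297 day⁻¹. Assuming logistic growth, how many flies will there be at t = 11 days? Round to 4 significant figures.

2742 flies

A = (K − N₀)/N₀ = (4410 − 260)/260 = 15.962.
N(t) = K/(1 + A·e^(−rt)) = 4410/(1 + 15.962×e^(−0.297×11)).
e^(−3.267) = 0.038121; denominator = 1 + 15.962×0.038121 = 1.6085.
N = 4410/1.6085 = 2741.75.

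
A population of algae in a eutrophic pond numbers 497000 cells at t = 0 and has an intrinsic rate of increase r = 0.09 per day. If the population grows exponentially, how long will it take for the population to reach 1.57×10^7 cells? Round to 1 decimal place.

38.4 days

Set N₀·e^(rt) = 1.57×10^7: e^(0.09·t) = 1.57×10^7/497000 = 31.59.
0.09·t = ln(31.59) = 3.4528, so t = 3.4528/0.09 = 38.365.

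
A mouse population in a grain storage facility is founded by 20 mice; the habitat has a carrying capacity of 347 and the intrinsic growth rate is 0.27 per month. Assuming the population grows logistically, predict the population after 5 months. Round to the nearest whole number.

66 mice

A = (K − N₀)/N₀ = (347 − 20)/20 = 16.35.
N(t) = K/(1 + A·e^(−rt)) = 347/(1 + 16.35×e^(−0.27×5)).
e^(−1.35) = 0.25924; denominator = 1 + 16.35×0.25924 = 5.2386.
N = 347/5.2386 = 66.2393.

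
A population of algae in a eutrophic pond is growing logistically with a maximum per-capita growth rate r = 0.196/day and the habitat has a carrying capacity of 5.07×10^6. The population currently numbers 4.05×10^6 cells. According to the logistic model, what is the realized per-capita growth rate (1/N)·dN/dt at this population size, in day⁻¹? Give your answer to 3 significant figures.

0.0394 per day

(1/N)·dN/dt = r(1 − N/K) = 0.196 × (1 − 4.05×10^6/5.07×10^6).
= 0.196 × 0.20118 = 0.039432.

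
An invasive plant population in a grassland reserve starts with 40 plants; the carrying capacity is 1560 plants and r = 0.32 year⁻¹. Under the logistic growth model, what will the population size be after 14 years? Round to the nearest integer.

A = (K − N₀)/N₀ = (1560 − 40)/40 = 38.
N(t) = K/(1 + A·e^(−rt)) = 1560/(1 + 38×e^(−0.32×14)).
e^(−4.48) = 0.011333; denominator = 1 + 38×0.011333 = 1.4307.
N = 1560/1.4307 = 1090.4.

1090 plants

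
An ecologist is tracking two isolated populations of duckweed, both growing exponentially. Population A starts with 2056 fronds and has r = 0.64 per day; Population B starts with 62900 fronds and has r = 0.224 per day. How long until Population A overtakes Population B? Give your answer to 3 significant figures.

Set 2056·e^(0.64t) = 62900·e^(0.224t).
e^((0.64 − 0.224)t) = 62900/2056 → e^(0.416·t) = 30.593.
0.416·t = ln(30.593) = 3.4208, so t = 3.4208/0.416 = 8.223.

8.22 days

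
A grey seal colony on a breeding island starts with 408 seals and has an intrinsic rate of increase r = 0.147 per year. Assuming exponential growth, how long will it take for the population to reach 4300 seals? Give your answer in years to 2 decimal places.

Set N₀·e^(rt) = 4300: e^(0.147·t) = 4300/408 = 10.539.
0.147·t = ln(10.539) = 2.3551, so t = 2.3551/0.147 = 16.021.

16.02 years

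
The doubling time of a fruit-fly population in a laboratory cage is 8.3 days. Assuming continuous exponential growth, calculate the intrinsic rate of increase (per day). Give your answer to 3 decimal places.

0.084 per day

r = ln(2)/t_d = 0.6931/8.3 = 0.083512.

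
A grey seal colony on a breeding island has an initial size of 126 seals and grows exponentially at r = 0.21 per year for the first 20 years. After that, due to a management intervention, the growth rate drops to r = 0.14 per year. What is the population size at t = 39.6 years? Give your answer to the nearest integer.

Phase 1: N(20) = 126·e^(0.21×20) = 126·e^4.2 = 8402.48.
Phase 2 runs for 39.6 − 20 = 19.6 years at r = 0.14.
N(39.6) = 8402.48·e^(0.14×19.6) = 8402.48·e^2.744 = 130651.

130651 seals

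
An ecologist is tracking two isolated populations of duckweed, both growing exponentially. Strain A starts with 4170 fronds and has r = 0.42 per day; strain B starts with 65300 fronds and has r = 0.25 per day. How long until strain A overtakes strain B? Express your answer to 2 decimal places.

Set 4170·e^(0.42t) = 65300·e^(0.25t).
e^((0.42 − 0.25)t) = 65300/4170 → e^(0.17·t) = 15.659.
0.17·t = ln(15.659) = 2.7511, so t = 2.7511/0.17 = 16.183.

16.18 days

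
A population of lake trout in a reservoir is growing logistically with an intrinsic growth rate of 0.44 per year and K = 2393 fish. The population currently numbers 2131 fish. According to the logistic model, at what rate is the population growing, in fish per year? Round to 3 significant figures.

103 fish per year

dN/dt = rN(1 − N/K) = 0.44 × 2131 × (1 − 2131/2393).
1 − 2131/2393 = 0.10949; dN/dt = 0.44 × 2131 × 0.10949 = 102.66.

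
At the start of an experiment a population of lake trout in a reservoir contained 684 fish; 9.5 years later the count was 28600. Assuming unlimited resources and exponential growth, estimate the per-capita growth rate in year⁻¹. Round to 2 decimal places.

From N(t) = N₀·e^(rt): e^(r·9.5) = 28600/684 = 41.813.
r·9.5 = ln(41.813) = 3.7332, so r = 3.7332/9.5 = 0.39297.

0.39 per year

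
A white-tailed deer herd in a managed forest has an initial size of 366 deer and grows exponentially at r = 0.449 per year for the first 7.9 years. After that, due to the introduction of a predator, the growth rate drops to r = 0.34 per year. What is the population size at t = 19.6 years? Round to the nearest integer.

Phase 1: N(7.9) = 366·e^(0.449×7.9) = 366·e^3.547 = 12704.8.
Phase 2 runs for 19.6 − 7.9 = 11.7 years at r = 0.34.
N(19.6) = 12704.8·e^(0.34×11.7) = 12704.8·e^3.978 = 678563.

678563 deer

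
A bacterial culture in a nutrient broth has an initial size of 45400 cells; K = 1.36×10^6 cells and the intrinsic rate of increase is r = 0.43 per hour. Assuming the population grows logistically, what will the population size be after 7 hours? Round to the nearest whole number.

560296 cells

A = (K − N₀)/N₀ = (1.36×10^6 − 45400)/45400 = 28.956.
N(t) = K/(1 + A·e^(−rt)) = 1.36×10^6/(1 + 28.956×e^(−0.43×7)).
e^(−3.01) = 0.049292; denominator = 1 + 28.956×0.049292 = 2.4273.
N = 1.36×10^6/2.4273 = 560296.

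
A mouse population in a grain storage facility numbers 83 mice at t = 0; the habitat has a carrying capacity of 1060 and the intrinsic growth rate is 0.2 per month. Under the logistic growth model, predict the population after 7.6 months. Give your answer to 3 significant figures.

297 mice

A = (K − N₀)/N₀ = (1060 − 83)/83 = 11.771.
N(t) = K/(1 + A·e^(−rt)) = 1060/(1 + 11.771×e^(−0.2×7.6)).
e^(−1.52) = 0.21871; denominator = 1 + 11.771×0.21871 = 3.5745.
N = 1060/3.5745 = 296.547.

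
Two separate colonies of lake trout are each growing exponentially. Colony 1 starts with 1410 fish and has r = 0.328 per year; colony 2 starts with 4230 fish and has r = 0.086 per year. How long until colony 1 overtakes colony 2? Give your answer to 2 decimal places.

Set 1410·e^(0.328t) = 4230·e^(0.086t).
e^((0.328 − 0.086)t) = 4230/1410 → e^(0.242·t) = 3.
0.242·t = ln(3) = 1.0986, so t = 1.0986/0.242 = 4.5397.

4.54 years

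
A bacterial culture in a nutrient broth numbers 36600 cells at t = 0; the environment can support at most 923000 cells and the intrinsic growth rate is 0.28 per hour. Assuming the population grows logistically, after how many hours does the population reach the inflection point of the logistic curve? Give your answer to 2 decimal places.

11.38 hours

Logistic growth is fastest at N = K/2 = 461500.
A = (K − N₀)/N₀ = 24.219. Set K/(1 + A·e^(−rt)) = K/2 → A·e^(−rt) = 1.
e^(−0.28t) = 1/24.219 = 0.0412906, so t = ln(24.219)/0.28 = 3.1871/0.28 = 11.383.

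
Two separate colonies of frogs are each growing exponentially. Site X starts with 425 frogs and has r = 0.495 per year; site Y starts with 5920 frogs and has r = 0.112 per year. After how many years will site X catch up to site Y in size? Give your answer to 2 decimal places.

6.88 years

Set 425·e^(0.495t) = 5920·e^(0.112t).
e^((0.495 − 0.112)t) = 5920/425 → e^(0.383·t) = 13.929.
0.383·t = ln(13.929) = 2.634, so t = 2.634/0.383 = 6.8773.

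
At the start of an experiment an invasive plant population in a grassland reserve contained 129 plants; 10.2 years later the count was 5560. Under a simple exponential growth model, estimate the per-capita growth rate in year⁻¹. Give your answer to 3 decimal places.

0.369 per year

From N(t) = N₀·e^(rt): e^(r·10.2) = 5560/129 = 43.101.
r·10.2 = ln(43.101) = 3.7635, so r = 3.7635/10.2 = 0.36897.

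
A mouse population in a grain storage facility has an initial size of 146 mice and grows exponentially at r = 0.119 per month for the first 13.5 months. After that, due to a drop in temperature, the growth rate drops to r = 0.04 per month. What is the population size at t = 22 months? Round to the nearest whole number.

1023 mice

Phase 1: N(13.5) = 146·e^(0.119×13.5) = 146·e^1.607 = 727.858.
Phase 2 runs for 22 − 13.5 = 8.5 months at r = 0.04.
N(22) = 727.858·e^(0.04×8.5) = 727.858·e^0.34 = 1022.6.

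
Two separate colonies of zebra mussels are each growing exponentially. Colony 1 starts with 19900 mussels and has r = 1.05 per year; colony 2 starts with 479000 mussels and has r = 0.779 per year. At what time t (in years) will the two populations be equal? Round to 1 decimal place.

Set 19900·e^(1.05t) = 479000·e^(0.779t).
e^((1.05 − 0.779)t) = 479000/19900 → e^(0.271·t) = 24.07.
0.271·t = ln(24.07) = 3.181, so t = 3.181/0.271 = 11.738.

11.7 years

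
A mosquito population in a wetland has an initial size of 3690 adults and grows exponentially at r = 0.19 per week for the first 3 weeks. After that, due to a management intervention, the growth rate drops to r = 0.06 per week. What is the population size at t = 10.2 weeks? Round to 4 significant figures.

10050 adults

Phase 1: N(3) = 3690·e^(0.19×3) = 3690·e^0.57 = 6524.91.
Phase 2 runs for 10.2 − 3 = 7.2 weeks at r = 0.06.
N(10.2) = 6524.91·e^(0.06×7.2) = 6524.91·e^0.432 = 10050.5.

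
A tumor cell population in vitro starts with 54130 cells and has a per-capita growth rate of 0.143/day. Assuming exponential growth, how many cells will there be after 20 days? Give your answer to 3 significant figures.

945000 cells

N(t) = N₀·e^(rt) = 54130 × e^(0.143×20) = 54130 × e^2.86.
e^2.86 ≈ 17.462, so N ≈ 54130 × 17.462 = 945192.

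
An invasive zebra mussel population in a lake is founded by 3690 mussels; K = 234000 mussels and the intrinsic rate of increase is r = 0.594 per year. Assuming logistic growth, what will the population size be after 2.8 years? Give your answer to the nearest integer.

A = (K − N₀)/N₀ = (234000 − 3690)/3690 = 62.415.
N(t) = K/(1 + A·e^(−rt)) = 234000/(1 + 62.415×e^(−0.594×2.8)).
e^(−1.663) = 0.18953; denominator = 1 + 62.415×0.18953 = 12.83.
N = 234000/12.83 = 18239.2.

18239 mussels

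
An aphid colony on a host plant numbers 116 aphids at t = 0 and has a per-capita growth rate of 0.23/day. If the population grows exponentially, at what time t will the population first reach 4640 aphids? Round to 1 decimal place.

Set N₀·e^(rt) = 4640: e^(0.23·t) = 4640/116 = 40.
0.23·t = ln(40) = 3.6889, so t = 3.6889/0.23 = 16.039.

16.0 days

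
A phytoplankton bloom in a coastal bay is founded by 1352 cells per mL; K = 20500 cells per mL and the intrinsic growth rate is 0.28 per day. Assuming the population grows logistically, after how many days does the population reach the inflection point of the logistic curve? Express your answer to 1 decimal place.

9.5 days

Logistic growth is fastest at N = K/2 = 10250.
A = (K − N₀)/N₀ = 14.163. Set K/(1 + A·e^(−rt)) = K/2 → A·e^(−rt) = 1.
e^(−0.28t) = 1/14.163 = 0.0706079, so t = ln(14.163)/0.28 = 2.6506/0.28 = 9.4665.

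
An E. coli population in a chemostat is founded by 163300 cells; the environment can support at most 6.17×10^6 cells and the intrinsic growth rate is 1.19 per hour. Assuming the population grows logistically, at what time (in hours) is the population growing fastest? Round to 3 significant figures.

3.03 hours

Logistic growth is fastest at N = K/2 = 3.085×10^6.
A = (K − N₀)/N₀ = 36.783. Set K/(1 + A·e^(−rt)) = K/2 → A·e^(−rt) = 1.
e^(−1.19t) = 1/36.783 = 0.0271863, so t = ln(36.783)/1.19 = 3.605/1.19 = 3.0294.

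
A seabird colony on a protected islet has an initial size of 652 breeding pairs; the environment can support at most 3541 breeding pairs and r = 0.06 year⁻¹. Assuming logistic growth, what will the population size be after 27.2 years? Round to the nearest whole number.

1897 breeding pairs

A = (K − N₀)/N₀ = (3541 − 652)/652 = 4.431.
N(t) = K/(1 + A·e^(−rt)) = 3541/(1 + 4.431×e^(−0.06×27.2)).
e^(−1.632) = 0.19554; denominator = 1 + 4.431×0.19554 = 1.8664.
N = 3541/1.8664 = 1897.21.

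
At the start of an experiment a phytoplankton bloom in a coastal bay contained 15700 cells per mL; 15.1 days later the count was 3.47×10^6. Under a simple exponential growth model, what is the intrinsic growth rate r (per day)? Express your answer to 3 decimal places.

From N(t) = N₀·e^(rt): e^(r·15.1) = 3.47×10^6/15700 = 221.02.
r·15.1 = ln(221.02) = 5.3982, so r = 5.3982/15.1 = 0.3575.

0.357 per day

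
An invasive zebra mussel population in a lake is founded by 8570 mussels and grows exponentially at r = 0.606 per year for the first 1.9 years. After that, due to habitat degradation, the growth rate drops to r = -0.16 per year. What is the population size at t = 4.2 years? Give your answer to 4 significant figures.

18760 mussels

Phase 1: N(1.9) = 8570·e^(0.606×1.9) = 8570·e^1.151 = 27103.6.
Phase 2 runs for 4.2 − 1.9 = 2.3 years at r = -0.16.
N(4.2) = 27103.6·e^(-0.16×2.3) = 27103.6·e^-0.368 = 18758.9.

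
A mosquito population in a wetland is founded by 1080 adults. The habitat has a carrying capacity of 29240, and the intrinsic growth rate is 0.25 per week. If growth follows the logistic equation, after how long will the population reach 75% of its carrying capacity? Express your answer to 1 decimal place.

A = (K − N₀)/N₀ = (29240 − 1080)/1080 = 26.074.
Solve 29240/(1 + 26.074·e^(−0.25t)) = 21930: 1 + 26.074·e^(−0.25t) = 1.3333, so e^(−0.25t) = 0.0127841.
−0.25·t = ln(0.0127841) = -4.3596, so t = 4.3596/0.25 = 17.438.

17.4 weeks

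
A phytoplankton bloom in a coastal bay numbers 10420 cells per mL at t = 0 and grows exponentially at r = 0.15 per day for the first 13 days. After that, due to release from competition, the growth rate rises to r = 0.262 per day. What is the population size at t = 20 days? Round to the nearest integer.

458393 cells per mL

Phase 1: N(13) = 10420·e^(0.15×13) = 10420·e^1.95 = 73238.9.
Phase 2 runs for 20 − 13 = 7 days at r = 0.262.
N(20) = 73238.9·e^(0.262×7) = 73238.9·e^1.834 = 458393.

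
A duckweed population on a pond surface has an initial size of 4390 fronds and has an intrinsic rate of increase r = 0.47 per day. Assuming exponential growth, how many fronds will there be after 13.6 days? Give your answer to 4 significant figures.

N(t) = N₀·e^(rt) = 4390 × e^(0.47×13.6) = 4390 × e^6.392.
e^6.392 ≈ 597.05, so N ≈ 4390 × 597.05 = 2.621047×10^6.

2621000 fronds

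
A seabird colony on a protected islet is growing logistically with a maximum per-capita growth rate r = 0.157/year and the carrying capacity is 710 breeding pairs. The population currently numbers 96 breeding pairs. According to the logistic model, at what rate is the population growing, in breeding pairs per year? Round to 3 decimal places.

dN/dt = rN(1 − N/K) = 0.157 × 96 × (1 − 96/710).
1 − 96/710 = 0.86479; dN/dt = 0.157 × 96 × 0.86479 = 13.034.

13.034 breeding pairs per year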